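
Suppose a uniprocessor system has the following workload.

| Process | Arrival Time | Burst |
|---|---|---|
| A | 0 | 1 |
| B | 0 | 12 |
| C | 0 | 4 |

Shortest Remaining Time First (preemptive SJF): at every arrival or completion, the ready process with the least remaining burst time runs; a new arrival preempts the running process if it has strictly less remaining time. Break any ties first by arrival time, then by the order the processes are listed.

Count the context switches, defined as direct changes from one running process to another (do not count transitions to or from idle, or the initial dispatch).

Schedule: | A 0-1 | C 1-5 | B 5-17 |
Completion: A=1  B=17  C=5
Turnaround (C−A): A=1  B=17  C=5

2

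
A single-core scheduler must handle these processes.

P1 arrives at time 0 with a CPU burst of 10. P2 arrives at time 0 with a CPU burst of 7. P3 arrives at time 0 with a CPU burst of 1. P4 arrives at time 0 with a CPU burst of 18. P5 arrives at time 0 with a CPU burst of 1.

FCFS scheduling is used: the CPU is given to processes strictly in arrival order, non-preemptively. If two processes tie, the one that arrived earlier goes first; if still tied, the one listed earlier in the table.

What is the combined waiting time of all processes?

Timeline: | P1 0-10 | P2 10-17 | P3 17-18 | P4 18-36 | P5 36-37 |
Completion: P1=10  P2=17  P3=18  P4=36  P5=37
Turnaround (C−A): P1=10  P2=17  P3=18  P4=36  P5=37
Waiting = turnaround − burst: P1=0, P2=10, P3=17, P4=18, P5=36
Total waiting = 0 + 10 + 17 + 18 + 36 = 81

81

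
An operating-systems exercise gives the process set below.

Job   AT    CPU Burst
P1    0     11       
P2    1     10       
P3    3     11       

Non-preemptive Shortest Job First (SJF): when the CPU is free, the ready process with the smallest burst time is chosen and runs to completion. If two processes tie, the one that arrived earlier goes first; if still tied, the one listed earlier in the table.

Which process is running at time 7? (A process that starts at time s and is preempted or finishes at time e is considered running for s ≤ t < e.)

P1

Timeline: | P1 0-11 | P2 11-21 | P3 21-32 |
Completion: P1=11  P2=21  P3=32
Turnaround (C−A): P1=11  P2=20  P3=29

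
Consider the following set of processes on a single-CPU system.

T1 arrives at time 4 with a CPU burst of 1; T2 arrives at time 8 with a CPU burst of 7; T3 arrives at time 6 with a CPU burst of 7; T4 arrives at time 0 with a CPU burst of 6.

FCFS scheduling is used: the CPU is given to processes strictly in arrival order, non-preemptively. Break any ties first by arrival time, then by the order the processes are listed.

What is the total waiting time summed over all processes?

Gantt: | T4 0-6 | T1 6-7 | T3 7-14 | T2 14-21 |
Completion: T1=7  T2=21  T3=14  T4=6
Turnaround (C−A): T1=3  T2=13  T3=8  T4=6
Waiting = turnaround − burst: T1=2, T2=6, T3=1, T4=0
Total waiting = 2 + 6 + 1 + 0 = 9

9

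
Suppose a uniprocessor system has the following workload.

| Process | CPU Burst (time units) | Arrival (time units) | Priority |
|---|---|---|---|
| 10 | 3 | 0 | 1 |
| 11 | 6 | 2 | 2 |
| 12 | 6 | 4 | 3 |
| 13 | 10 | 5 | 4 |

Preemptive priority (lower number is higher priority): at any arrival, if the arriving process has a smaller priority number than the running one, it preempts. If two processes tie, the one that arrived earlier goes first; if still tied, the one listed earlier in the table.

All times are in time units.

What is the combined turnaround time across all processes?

Schedule: | 10 0-3 | 11 3-9 | 12 9-15 | 13 15-25 |
Completion: 10=3  11=9  12=15  13=25
Turnaround (C−A): 10=3  11=7  12=11  13=20
Turnaround = completion − arrival: 10=3, 11=7, 12=11, 13=20
Total turnaround = 3 + 7 + 11 + 20 = 41

41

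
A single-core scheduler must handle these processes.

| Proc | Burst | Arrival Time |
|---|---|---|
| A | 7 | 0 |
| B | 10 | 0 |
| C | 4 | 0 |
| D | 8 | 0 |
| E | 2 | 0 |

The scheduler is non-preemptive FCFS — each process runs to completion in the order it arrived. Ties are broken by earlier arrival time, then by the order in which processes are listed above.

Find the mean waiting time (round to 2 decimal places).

14.80

Timeline: | A 0-7 | B 7-17 | C 17-21 | D 21-29 | E 29-31 |
Completion: A=7  B=17  C=21  D=29  E=31
Waiting times: A=0, B=7, C=17, D=21, E=29
Average waiting = (0+7+17+21+29) / 5 = 74/5 = 14.80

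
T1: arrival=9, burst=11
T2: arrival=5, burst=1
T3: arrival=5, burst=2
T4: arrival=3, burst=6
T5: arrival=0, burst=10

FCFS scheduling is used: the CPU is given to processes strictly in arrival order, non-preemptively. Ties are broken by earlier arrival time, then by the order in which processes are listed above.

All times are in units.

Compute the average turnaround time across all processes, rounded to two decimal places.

Schedule: | T5 0-10 | T4 10-16 | T2 16-17 | T3 17-19 | T1 19-30 |
Completion: T1=30  T2=17  T3=19  T4=16  T5=10
Turnaround times: T1=21, T2=12, T3=14, T4=13, T5=10
Average turnaround = (21+12+14+13+10) / 5 = 70/5 = 14.00

14.00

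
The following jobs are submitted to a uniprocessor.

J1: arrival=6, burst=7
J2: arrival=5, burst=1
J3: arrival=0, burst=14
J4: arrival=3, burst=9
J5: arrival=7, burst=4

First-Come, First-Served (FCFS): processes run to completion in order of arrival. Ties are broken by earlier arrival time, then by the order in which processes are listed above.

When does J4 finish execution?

23

Timeline: | J3 0-14 | J4 14-23 | J2 23-24 | J1 24-31 | J5 31-35 |
Completion: J1=31  J2=24  J3=14  J4=23  J5=35
Turnaround (C−A): J1=25  J2=19  J3=14  J4=20  J5=28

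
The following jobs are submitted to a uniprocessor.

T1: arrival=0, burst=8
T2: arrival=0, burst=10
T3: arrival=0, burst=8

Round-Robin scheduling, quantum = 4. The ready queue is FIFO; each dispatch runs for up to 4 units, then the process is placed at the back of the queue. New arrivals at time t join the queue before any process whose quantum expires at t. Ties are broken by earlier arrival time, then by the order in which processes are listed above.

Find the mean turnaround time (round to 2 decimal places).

Gantt: | T1 0-4 | T2 4-8 | T3 8-12 | T1 12-16 | T2 16-20 | T3 20-24 | T2 24-26 |
Completion: T1=16  T2=26  T3=24
Turnaround times: T1=16, T2=26, T3=24
Average turnaround = (16+26+24) / 3 = 66/3 = 22.00

22.00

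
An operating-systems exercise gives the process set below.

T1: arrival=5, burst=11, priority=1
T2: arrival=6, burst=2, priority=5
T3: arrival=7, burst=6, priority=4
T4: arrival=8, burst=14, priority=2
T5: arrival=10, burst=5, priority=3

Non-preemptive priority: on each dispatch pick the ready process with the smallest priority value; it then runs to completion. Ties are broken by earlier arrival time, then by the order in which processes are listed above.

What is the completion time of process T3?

Timeline: | idle 0-5 | T1 5-16 | T4 16-30 | T5 30-35 | T3 35-41 | T2 41-43 |
Completion: T1=16  T2=43  T3=41  T4=30  T5=35

41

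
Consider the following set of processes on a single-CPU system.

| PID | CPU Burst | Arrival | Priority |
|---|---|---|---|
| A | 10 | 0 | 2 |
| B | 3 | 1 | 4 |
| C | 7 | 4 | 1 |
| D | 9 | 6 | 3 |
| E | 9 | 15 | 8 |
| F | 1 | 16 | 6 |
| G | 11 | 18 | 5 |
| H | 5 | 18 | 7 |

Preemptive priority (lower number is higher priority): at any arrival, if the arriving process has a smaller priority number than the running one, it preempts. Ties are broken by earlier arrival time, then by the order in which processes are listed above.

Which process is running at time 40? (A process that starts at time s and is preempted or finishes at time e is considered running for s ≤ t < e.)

Schedule: | A 0-4 | C 4-11 | A 11-17 | D 17-26 | B 26-29 | G 29-40 | F 40-41 | H 41-46 | E 46-55 |
Completion: A=17  B=29  C=11  D=26  E=55  F=41  G=40  H=46
Turnaround (C−A): A=17  B=28  C=7  D=20  E=40  F=25  G=22  H=28

F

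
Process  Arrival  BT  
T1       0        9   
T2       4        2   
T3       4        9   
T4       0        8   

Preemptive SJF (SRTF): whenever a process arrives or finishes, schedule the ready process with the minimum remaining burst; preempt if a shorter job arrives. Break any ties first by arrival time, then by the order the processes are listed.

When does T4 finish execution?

10

Schedule: | T4 0-4 | T2 4-6 | T4 6-10 | T1 10-19 | T3 19-28 |
Completion: T1=19  T2=6  T3=28  T4=10
Turnaround (C−A): T1=19  T2=2  T3=24  T4=10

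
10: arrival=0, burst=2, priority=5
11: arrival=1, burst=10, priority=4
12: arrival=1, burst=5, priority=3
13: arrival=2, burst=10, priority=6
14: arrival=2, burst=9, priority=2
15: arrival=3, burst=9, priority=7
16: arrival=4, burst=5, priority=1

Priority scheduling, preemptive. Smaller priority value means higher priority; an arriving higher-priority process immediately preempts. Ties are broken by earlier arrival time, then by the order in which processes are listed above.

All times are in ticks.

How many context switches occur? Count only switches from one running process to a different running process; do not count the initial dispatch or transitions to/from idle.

Schedule: | 10 0-1 | 12 1-2 | 14 2-4 | 16 4-9 | 14 9-16 | 12 16-20 | 11 20-30 | 10 30-31 | 13 31-41 | 15 41-50 |
Completion: 10=31  11=30  12=20  13=41  14=16  15=50  16=9

9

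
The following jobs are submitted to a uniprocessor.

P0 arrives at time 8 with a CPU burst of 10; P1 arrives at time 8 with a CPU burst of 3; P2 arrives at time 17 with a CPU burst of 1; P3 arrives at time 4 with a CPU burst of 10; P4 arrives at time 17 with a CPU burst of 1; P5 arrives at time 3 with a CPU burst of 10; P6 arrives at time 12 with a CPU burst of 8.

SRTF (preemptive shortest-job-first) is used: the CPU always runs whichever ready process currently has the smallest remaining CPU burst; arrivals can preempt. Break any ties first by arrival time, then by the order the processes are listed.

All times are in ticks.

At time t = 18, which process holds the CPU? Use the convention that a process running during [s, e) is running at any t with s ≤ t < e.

P4

Timeline: | idle 0-3 | P5 3-8 | P1 8-11 | P5 11-16 | P6 16-17 | P2 17-18 | P4 18-19 | P6 19-26 | P3 26-36 | P0 36-46 |
Completion: P0=46  P1=11  P2=18  P3=36  P4=19  P5=16  P6=26
Turnaround (C−A): P0=38  P1=3  P2=1  P3=32  P4=2  P5=13  P6=14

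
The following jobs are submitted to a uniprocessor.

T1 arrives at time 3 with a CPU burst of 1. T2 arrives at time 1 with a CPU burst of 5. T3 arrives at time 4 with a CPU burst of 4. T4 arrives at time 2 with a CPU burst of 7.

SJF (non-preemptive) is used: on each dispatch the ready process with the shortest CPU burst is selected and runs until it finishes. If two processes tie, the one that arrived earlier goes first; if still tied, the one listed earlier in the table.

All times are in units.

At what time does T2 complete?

Schedule: | idle 0-1 | T2 1-6 | T1 6-7 | T3 7-11 | T4 11-18 |
Completion: T1=7  T2=6  T3=11  T4=18
Turnaround (C−A): T1=4  T2=5  T3=7  T4=16

6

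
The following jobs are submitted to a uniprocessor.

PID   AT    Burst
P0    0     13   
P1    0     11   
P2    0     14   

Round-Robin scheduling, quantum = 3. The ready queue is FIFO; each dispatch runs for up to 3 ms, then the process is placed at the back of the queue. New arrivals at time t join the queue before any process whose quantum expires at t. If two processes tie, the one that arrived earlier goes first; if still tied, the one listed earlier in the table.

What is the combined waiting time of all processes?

68

Schedule: | P0 0-3 | P1 3-6 | P2 6-9 | P0 9-12 | P1 12-15 | P2 15-18 | P0 18-21 | P1 21-24 | P2 24-27 | P0 27-30 | P1 30-32 | P2 32-35 | P0 35-36 | P2 36-38 |
Completion: P0=36  P1=32  P2=38
Waiting = turnaround − burst: P0=23, P1=21, P2=24
Total waiting = 23 + 21 + 24 = 68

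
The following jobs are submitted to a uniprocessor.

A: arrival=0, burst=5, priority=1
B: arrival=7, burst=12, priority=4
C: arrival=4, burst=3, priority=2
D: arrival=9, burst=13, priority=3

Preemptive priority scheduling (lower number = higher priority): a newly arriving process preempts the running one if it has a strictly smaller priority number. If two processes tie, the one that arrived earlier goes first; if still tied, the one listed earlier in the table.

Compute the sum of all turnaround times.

48

Timeline: | A 0-5 | C 5-8 | B 8-9 | D 9-22 | B 22-33 |
Completion: A=5  B=33  C=8  D=22
Turnaround (C−A): A=5  B=26  C=4  D=13
Turnaround = completion − arrival: A=5, B=26, C=4, D=13
Total turnaround = 5 + 26 + 4 + 13 = 48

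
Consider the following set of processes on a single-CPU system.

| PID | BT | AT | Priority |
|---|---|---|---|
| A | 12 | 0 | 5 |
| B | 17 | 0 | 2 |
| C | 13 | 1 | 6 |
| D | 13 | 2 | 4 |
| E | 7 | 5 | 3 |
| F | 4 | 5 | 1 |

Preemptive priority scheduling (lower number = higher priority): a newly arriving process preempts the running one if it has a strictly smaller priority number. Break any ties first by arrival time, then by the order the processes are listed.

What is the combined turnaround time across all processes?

205

Schedule: | B 0-5 | F 5-9 | B 9-21 | E 21-28 | D 28-41 | A 41-53 | C 53-66 |
Completion: A=53  B=21  C=66  D=41  E=28  F=9
Turnaround (C−A): A=53  B=21  C=65  D=39  E=23  F=4
Turnaround = completion − arrival: A=53, B=21, C=65, D=39, E=23, F=4
Total turnaround = 53 + 21 + 65 + 39 + 23 + 4 = 205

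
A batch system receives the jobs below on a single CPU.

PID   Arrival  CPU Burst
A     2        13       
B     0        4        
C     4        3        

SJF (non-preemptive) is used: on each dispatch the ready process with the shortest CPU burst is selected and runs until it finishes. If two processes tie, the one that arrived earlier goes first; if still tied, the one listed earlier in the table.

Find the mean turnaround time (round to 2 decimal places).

Timeline: | B 0-4 | C 4-7 | A 7-20 |
Completion: A=20  B=4  C=7
Turnaround (C−A): A=18  B=4  C=3
Turnaround times: A=18, B=4, C=3
Average turnaround = (18+4+3) / 3 = 25/3 = 8.33

8.33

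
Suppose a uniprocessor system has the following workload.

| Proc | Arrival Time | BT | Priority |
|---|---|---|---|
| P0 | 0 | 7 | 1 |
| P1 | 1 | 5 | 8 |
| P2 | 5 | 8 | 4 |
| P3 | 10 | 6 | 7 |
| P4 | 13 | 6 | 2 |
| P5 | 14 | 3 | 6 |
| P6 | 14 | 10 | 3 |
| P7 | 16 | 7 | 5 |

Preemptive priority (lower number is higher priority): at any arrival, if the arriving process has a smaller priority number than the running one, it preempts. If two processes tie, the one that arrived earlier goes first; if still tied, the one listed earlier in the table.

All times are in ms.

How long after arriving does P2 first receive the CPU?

Gantt: | P0 0-7 | P2 7-13 | P4 13-19 | P6 19-29 | P2 29-31 | P7 31-38 | P5 38-41 | P3 41-47 | P1 47-52 |
Completion: P0=7  P1=52  P2=31  P3=47  P4=19  P5=41  P6=29  P7=38
Turnaround (C−A): P0=7  P1=51  P2=26  P3=37  P4=6  P5=27  P6=15  P7=22
Response(P2) = first start − arrival = 7 − 5 = 2

2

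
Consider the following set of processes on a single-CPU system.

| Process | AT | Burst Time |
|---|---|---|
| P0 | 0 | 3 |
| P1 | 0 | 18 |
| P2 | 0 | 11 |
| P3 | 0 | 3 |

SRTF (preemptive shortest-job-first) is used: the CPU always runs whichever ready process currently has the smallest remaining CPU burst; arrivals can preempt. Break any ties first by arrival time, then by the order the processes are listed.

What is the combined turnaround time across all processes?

61

Timeline: | P0 0-3 | P3 3-6 | P2 6-17 | P1 17-35 |
Completion: P0=3  P1=35  P2=17  P3=6
Turnaround (C−A): P0=3  P1=35  P2=17  P3=6
Turnaround = completion − arrival: P0=3, P1=35, P2=17, P3=6
Total turnaround = 3 + 35 + 17 + 6 = 61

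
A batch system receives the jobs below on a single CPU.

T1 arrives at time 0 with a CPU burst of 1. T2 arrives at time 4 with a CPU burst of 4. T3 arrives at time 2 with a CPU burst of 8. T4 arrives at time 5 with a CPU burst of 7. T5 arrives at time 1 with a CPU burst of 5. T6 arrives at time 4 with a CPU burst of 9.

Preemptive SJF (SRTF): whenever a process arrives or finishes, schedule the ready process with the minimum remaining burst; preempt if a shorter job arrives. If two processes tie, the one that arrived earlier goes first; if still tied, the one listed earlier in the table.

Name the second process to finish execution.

T5

Schedule: | T1 0-1 | T5 1-6 | T2 6-10 | T4 10-17 | T3 17-25 | T6 25-34 |
Completion: T1=1  T2=10  T3=25  T4=17  T5=6  T6=34
Turnaround (C−A): T1=1  T2=6  T3=23  T4=12  T5=5  T6=30
Finish order: T1 → T5 → T2 → T4 → T3 → T6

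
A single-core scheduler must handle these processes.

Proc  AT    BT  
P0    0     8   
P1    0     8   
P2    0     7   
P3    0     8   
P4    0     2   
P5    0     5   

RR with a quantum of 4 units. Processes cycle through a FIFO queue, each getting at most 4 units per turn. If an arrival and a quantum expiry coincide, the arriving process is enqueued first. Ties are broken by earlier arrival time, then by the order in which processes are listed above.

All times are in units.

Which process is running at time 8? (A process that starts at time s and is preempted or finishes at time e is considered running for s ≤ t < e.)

P2

Timeline: | P0 0-4 | P1 4-8 | P2 8-12 | P3 12-16 | P4 16-18 | P5 18-22 | P0 22-26 | P1 26-30 | P2 30-33 | P3 33-37 | P5 37-38 |
Completion: P0=26  P1=30  P2=33  P3=37  P4=18  P5=38
Turnaround (C−A): P0=26  P1=30  P2=33  P3=37  P4=18  P5=38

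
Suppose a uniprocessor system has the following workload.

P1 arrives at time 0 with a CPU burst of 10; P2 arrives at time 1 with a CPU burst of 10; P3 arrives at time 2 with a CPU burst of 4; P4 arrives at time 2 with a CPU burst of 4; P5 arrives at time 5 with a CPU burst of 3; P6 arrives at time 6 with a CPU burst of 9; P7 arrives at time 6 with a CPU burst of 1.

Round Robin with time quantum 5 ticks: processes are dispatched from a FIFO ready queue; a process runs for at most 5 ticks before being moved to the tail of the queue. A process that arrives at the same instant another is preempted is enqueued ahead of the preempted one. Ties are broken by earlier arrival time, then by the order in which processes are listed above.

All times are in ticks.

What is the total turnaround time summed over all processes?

Schedule: | P1 0-5 | P2 5-10 | P3 10-14 | P4 14-18 | P5 18-21 | P1 21-26 | P6 26-31 | P7 31-32 | P2 32-37 | P6 37-41 |
Completion: P1=26  P2=37  P3=14  P4=18  P5=21  P6=41  P7=32
Turnaround (C−A): P1=26  P2=36  P3=12  P4=16  P5=16  P6=35  P7=26
Turnaround = completion − arrival: P1=26, P2=36, P3=12, P4=16, P5=16, P6=35, P7=26
Total turnaround = 26 + 36 + 12 + 16 + 16 + 35 + 26 = 167

167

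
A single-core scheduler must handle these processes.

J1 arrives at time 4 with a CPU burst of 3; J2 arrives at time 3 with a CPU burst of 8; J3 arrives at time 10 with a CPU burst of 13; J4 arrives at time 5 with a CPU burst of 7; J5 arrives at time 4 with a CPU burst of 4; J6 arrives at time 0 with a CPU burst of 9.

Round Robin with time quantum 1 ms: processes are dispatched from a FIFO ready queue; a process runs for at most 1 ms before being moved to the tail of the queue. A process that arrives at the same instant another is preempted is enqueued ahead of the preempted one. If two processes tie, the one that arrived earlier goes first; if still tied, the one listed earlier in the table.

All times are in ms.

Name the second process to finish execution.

Schedule: | J6 0-3 | J2 3-4 | J6 4-5 | J1 5-6 | J5 6-7 | J2 7-8 | J4 8-9 | J6 9-10 | J1 10-11 | J5 11-12 | J2 12-13 | J4 13-14 | J3 14-15 | J6 15-16 | J1 16-17 | J5 17-18 | J2 18-19 | J4 19-20 | J3 20-21 | J6 21-22 | J5 22-23 | J2 23-24 | J4 24-25 | J3 25-26 | J6 26-27 | J2 27-28 | J4 28-29 | J3 29-30 | J6 30-31 | J2 31-32 | J4 32-33 | J3 33-34 | J2 34-35 | J4 35-36 | J3 36-44 |
Completion: J1=17  J2=35  J3=44  J4=36  J5=23  J6=31
Turnaround (C−A): J1=13  J2=32  J3=34  J4=31  J5=19  J6=31
Finish order: J1 → J5 → J6 → J2 → J4 → J3

J5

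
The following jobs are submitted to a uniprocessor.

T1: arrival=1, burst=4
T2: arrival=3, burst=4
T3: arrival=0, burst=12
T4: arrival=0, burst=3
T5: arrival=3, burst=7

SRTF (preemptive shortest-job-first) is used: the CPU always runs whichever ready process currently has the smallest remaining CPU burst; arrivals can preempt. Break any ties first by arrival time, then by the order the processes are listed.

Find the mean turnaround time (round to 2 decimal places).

Timeline: | T4 0-3 | T1 3-7 | T2 7-11 | T5 11-18 | T3 18-30 |
Completion: T1=7  T2=11  T3=30  T4=3  T5=18
Turnaround (C−A): T1=6  T2=8  T3=30  T4=3  T5=15
Turnaround times: T1=6, T2=8, T3=30, T4=3, T5=15
Average turnaround = (6+8+30+3+15) / 5 = 62/5 = 12.40

12.40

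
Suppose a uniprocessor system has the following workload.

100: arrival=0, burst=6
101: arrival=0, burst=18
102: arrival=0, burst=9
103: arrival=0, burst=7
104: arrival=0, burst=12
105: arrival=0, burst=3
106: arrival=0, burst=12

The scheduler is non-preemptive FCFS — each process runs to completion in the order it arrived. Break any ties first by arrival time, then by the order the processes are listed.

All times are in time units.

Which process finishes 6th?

105

Gantt: | 100 0-6 | 101 6-24 | 102 24-33 | 103 33-40 | 104 40-52 | 105 52-55 | 106 55-67 |
Completion: 100=6  101=24  102=33  103=40  104=52  105=55  106=67
Turnaround (C−A): 100=6  101=24  102=33  103=40  104=52  105=55  106=67
Finish order: 100 → 101 → 102 → 103 → 104 → 105 → 106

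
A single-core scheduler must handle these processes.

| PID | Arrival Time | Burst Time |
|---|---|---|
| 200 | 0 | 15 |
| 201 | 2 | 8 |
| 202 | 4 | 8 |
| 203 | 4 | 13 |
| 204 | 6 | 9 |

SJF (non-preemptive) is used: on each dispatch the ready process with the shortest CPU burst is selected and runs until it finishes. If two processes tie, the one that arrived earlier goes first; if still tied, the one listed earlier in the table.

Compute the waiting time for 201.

13

Schedule: | 200 0-15 | 201 15-23 | 202 23-31 | 204 31-40 | 203 40-53 |
Completion: 200=15  201=23  202=31  203=53  204=40
Turnaround (C−A): 200=15  201=21  202=27  203=49  204=34
Waiting(201) = turnaround − burst = 21 − 8 = 13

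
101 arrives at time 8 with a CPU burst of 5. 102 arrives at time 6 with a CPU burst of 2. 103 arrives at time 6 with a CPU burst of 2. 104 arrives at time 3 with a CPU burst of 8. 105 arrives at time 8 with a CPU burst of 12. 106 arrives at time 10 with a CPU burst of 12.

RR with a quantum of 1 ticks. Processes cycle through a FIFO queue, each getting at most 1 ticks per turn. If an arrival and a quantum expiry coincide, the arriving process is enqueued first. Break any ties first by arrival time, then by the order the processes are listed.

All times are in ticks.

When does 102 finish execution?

Gantt: | idle 0-3 | 104 3-6 | 102 6-7 | 103 7-8 | 104 8-9 | 102 9-10 | 101 10-11 | 105 11-12 | 103 12-13 | 104 13-14 | 106 14-15 | 101 15-16 | 105 16-17 | 104 17-18 | 106 18-19 | 101 19-20 | 105 20-21 | 104 21-22 | 106 22-23 | 101 23-24 | 105 24-25 | 104 25-26 | 106 26-27 | 101 27-28 | 105 28-29 | 106 29-30 | 105 30-31 | 106 31-32 | 105 32-33 | 106 33-34 | 105 34-35 | 106 35-36 | 105 36-37 | 106 37-38 | 105 38-39 | 106 39-40 | 105 40-41 | 106 41-42 | 105 42-43 | 106 43-44 |
Completion: 101=28  102=10  103=13  104=26  105=43  106=44
Turnaround (C−A): 101=20  102=4  103=7  104=23  105=35  106=34

10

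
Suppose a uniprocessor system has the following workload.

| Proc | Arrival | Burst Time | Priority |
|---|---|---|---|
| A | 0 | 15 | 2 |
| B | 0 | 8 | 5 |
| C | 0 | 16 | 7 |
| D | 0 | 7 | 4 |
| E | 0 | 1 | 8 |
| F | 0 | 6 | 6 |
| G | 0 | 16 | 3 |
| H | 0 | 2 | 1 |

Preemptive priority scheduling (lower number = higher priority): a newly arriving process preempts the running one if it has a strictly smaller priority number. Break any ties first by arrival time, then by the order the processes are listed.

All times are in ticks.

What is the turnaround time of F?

54

Schedule: | H 0-2 | A 2-17 | G 17-33 | D 33-40 | B 40-48 | F 48-54 | C 54-70 | E 70-71 |
Completion: A=17  B=48  C=70  D=40  E=71  F=54  G=33  H=2
Turnaround(F) = completion − arrival = 54 − 0 = 54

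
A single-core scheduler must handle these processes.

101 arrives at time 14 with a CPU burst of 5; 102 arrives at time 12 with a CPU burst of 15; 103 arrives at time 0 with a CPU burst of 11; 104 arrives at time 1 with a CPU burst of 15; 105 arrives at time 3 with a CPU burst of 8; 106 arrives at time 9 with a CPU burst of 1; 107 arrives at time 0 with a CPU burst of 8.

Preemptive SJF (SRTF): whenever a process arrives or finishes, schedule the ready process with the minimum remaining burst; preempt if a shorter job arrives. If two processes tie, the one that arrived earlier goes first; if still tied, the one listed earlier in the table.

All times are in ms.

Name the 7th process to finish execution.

102

Timeline: | 107 0-8 | 105 8-9 | 106 9-10 | 105 10-17 | 101 17-22 | 103 22-33 | 104 33-48 | 102 48-63 |
Completion: 101=22  102=63  103=33  104=48  105=17  106=10  107=8
Finish order: 107 → 106 → 105 → 101 → 103 → 104 → 102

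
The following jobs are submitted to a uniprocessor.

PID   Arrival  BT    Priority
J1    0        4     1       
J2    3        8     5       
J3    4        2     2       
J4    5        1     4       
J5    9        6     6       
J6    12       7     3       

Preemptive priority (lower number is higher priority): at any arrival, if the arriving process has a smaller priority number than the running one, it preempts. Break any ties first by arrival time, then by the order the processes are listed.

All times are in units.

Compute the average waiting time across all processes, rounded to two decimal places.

Schedule: | J1 0-4 | J3 4-6 | J4 6-7 | J2 7-12 | J6 12-19 | J2 19-22 | J5 22-28 |
Completion: J1=4  J2=22  J3=6  J4=7  J5=28  J6=19
Waiting times: J1=0, J2=11, J3=0, J4=1, J5=13, J6=0
Average waiting = (0+11+0+1+13+0) / 6 = 25/6 = 4.17

4.17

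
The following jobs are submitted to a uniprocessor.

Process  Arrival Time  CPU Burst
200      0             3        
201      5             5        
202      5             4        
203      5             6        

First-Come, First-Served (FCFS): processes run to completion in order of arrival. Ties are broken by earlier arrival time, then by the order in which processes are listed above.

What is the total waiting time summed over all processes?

14

Schedule: | 200 0-3 | idle 3-5 | 201 5-10 | 202 10-14 | 203 14-20 |
Completion: 200=3  201=10  202=14  203=20
Turnaround (C−A): 200=3  201=5  202=9  203=15
Waiting = turnaround − burst: 200=0, 201=0, 202=5, 203=9
Total waiting = 0 + 0 + 5 + 9 = 14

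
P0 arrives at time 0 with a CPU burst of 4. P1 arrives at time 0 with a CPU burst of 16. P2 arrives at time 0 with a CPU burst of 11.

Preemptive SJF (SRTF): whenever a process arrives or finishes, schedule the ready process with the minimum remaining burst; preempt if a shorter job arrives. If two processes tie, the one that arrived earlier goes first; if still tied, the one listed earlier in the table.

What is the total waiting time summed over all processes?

19

Timeline: | P0 0-4 | P2 4-15 | P1 15-31 |
Completion: P0=4  P1=31  P2=15
Waiting = turnaround − burst: P0=0, P1=15, P2=4
Total waiting = 0 + 15 + 4 = 19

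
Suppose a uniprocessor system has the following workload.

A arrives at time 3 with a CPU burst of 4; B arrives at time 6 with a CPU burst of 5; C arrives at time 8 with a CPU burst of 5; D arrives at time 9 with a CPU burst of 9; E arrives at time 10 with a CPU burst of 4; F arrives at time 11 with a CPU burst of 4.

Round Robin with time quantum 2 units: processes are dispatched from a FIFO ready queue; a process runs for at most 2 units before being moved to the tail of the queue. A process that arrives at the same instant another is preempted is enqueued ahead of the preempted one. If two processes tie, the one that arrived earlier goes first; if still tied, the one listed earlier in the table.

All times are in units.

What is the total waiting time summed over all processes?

Schedule: | idle 0-3 | A 3-7 | B 7-9 | C 9-11 | D 11-13 | B 13-15 | E 15-17 | F 17-19 | C 19-21 | D 21-23 | B 23-24 | E 24-26 | F 26-28 | C 28-29 | D 29-34 |
Completion: A=7  B=24  C=29  D=34  E=26  F=28
Waiting = turnaround − burst: A=0, B=13, C=16, D=16, E=12, F=13
Total waiting = 0 + 13 + 16 + 16 + 12 + 13 = 70

70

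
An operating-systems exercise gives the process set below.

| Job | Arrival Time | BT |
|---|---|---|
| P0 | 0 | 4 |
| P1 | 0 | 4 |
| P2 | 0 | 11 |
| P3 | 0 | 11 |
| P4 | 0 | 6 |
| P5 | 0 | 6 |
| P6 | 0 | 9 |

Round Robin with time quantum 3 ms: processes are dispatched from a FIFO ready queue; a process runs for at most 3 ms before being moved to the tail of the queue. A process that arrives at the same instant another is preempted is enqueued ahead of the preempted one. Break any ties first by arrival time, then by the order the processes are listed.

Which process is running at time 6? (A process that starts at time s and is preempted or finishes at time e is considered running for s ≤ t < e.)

P2

Schedule: | P0 0-3 | P1 3-6 | P2 6-9 | P3 9-12 | P4 12-15 | P5 15-18 | P6 18-21 | P0 21-22 | P1 22-23 | P2 23-26 | P3 26-29 | P4 29-32 | P5 32-35 | P6 35-38 | P2 38-41 | P3 41-44 | P6 44-47 | P2 47-49 | P3 49-51 |
Completion: P0=22  P1=23  P2=49  P3=51  P4=32  P5=35  P6=47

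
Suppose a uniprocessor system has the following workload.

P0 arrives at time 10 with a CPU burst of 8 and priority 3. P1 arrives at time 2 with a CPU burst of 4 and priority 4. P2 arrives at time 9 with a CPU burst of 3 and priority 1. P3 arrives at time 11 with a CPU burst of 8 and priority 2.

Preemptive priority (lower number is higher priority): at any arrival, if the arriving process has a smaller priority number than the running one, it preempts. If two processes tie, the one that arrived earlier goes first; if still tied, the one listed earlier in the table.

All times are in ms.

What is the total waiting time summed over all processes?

11

Schedule: | idle 0-2 | P1 2-6 | idle 6-9 | P2 9-12 | P3 12-20 | P0 20-28 |
Completion: P0=28  P1=6  P2=12  P3=20
Waiting = turnaround − burst: P0=10, P1=0, P2=0, P3=1
Total waiting = 10 + 0 + 0 + 1 = 11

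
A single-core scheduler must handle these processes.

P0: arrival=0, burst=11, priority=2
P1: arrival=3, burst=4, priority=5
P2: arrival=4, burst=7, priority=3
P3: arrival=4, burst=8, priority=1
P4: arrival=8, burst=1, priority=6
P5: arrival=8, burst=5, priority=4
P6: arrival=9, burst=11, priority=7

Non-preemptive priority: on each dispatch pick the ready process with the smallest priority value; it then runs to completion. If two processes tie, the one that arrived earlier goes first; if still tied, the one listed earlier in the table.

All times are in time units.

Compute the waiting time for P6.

Schedule: | P0 0-11 | P3 11-19 | P2 19-26 | P5 26-31 | P1 31-35 | P4 35-36 | P6 36-47 |
Completion: P0=11  P1=35  P2=26  P3=19  P4=36  P5=31  P6=47
Waiting(P6) = turnaround − burst = 38 − 11 = 27

27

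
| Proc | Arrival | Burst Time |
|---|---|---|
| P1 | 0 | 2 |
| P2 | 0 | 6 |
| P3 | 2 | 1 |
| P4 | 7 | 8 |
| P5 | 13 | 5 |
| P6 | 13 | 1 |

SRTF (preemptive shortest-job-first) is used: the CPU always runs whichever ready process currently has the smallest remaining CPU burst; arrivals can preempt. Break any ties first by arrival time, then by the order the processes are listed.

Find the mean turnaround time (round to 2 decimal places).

Timeline: | P1 0-2 | P3 2-3 | P2 3-9 | P4 9-13 | P6 13-14 | P4 14-18 | P5 18-23 |
Completion: P1=2  P2=9  P3=3  P4=18  P5=23  P6=14
Turnaround times: P1=2, P2=9, P3=1, P4=11, P5=10, P6=1
Average turnaround = (2+9+1+11+10+1) / 6 = 34/6 = 5.67

5.67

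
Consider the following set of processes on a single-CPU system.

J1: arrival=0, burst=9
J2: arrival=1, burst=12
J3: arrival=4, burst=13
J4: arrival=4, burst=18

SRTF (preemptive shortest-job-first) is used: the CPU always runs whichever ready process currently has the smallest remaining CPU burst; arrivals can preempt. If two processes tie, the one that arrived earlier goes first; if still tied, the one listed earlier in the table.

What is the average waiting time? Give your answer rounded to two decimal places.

13.75

Gantt: | J1 0-9 | J2 9-21 | J3 21-34 | J4 34-52 |
Completion: J1=9  J2=21  J3=34  J4=52
Turnaround (C−A): J1=9  J2=20  J3=30  J4=48
Waiting times: J1=0, J2=8, J3=17, J4=30
Average waiting = (0+8+17+30) / 4 = 55/4 = 13.75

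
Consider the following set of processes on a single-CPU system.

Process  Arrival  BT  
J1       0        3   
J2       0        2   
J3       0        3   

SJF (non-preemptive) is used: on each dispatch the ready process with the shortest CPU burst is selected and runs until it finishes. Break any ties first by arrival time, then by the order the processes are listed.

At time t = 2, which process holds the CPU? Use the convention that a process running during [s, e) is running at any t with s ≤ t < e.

Gantt: | J2 0-2 | J1 2-5 | J3 5-8 |
Completion: J1=5  J2=2  J3=8

J1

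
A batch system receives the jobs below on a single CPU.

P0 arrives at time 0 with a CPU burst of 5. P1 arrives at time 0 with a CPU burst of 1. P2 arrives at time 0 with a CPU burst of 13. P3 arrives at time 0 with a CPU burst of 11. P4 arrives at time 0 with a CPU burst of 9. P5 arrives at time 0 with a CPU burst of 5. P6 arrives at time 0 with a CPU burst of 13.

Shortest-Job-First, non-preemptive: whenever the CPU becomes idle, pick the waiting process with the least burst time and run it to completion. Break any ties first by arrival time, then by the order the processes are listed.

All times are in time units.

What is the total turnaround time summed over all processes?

170

Gantt: | P1 0-1 | P0 1-6 | P5 6-11 | P4 11-20 | P3 20-31 | P2 31-44 | P6 44-57 |
Completion: P0=6  P1=1  P2=44  P3=31  P4=20  P5=11  P6=57
Turnaround = completion − arrival: P0=6, P1=1, P2=44, P3=31, P4=20, P5=11, P6=57
Total turnaround = 6 + 1 + 44 + 31 + 20 + 11 + 57 = 170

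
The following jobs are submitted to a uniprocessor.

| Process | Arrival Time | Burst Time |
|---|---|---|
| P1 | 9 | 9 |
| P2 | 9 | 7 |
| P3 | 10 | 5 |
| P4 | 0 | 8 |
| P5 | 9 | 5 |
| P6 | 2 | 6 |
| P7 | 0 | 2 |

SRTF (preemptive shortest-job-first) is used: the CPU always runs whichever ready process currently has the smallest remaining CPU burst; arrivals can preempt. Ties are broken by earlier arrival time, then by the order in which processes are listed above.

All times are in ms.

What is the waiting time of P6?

0

Gantt: | P7 0-2 | P6 2-8 | P4 8-9 | P5 9-14 | P3 14-19 | P4 19-26 | P2 26-33 | P1 33-42 |
Completion: P1=42  P2=33  P3=19  P4=26  P5=14  P6=8  P7=2
Waiting(P6) = turnaround − burst = 6 − 6 = 0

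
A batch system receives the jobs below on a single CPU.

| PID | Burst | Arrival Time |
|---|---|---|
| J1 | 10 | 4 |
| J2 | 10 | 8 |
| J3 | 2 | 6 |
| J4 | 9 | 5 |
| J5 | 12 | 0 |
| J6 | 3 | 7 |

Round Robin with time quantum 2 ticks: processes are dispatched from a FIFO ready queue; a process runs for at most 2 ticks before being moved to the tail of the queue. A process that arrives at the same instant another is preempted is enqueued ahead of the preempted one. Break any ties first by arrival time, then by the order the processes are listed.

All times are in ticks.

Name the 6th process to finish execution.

J2

Schedule: | J5 0-4 | J1 4-6 | J5 6-8 | J4 8-10 | J3 10-12 | J1 12-14 | J6 14-16 | J2 16-18 | J5 18-20 | J4 20-22 | J1 22-24 | J6 24-25 | J2 25-27 | J5 27-29 | J4 29-31 | J1 31-33 | J2 33-35 | J5 35-37 | J4 37-39 | J1 39-41 | J2 41-43 | J4 43-44 | J2 44-46 |
Completion: J1=41  J2=46  J3=12  J4=44  J5=37  J6=25
Turnaround (C−A): J1=37  J2=38  J3=6  J4=39  J5=37  J6=18
Finish order: J3 → J6 → J5 → J1 → J4 → J2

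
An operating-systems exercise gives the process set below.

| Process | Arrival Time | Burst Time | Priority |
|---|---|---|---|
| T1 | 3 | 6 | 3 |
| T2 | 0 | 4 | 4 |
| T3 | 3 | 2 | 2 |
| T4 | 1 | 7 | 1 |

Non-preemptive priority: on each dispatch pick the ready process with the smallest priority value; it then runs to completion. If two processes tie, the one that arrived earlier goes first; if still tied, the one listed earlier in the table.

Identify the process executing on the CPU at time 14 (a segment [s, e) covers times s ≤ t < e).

T1

Gantt: | T2 0-4 | T4 4-11 | T3 11-13 | T1 13-19 |
Completion: T1=19  T2=4  T3=13  T4=11
Turnaround (C−A): T1=16  T2=4  T3=10  T4=10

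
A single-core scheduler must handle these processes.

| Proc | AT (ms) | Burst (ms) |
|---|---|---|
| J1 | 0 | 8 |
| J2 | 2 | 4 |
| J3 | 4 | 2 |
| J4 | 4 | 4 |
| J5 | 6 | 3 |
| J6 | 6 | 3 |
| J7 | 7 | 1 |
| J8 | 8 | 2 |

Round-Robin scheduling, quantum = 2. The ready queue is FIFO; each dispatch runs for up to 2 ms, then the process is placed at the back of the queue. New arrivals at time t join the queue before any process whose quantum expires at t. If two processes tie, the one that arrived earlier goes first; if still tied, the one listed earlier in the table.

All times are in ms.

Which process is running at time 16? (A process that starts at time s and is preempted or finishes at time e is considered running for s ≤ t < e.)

J1

Schedule: | J1 0-2 | J2 2-4 | J1 4-6 | J3 6-8 | J4 8-10 | J2 10-12 | J5 12-14 | J6 14-16 | J1 16-18 | J7 18-19 | J8 19-21 | J4 21-23 | J5 23-24 | J6 24-25 | J1 25-27 |
Completion: J1=27  J2=12  J3=8  J4=23  J5=24  J6=25  J7=19  J8=21
Turnaround (C−A): J1=27  J2=10  J3=4  J4=19  J5=18  J6=19  J7=12  J8=13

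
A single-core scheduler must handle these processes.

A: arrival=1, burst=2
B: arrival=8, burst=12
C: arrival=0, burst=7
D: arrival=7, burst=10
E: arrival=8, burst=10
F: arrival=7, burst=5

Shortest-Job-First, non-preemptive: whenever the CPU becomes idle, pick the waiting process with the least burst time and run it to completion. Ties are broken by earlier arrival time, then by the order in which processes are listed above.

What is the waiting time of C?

0

Gantt: | C 0-7 | A 7-9 | F 9-14 | D 14-24 | E 24-34 | B 34-46 |
Completion: A=9  B=46  C=7  D=24  E=34  F=14
Waiting(C) = turnaround − burst = 7 − 7 = 0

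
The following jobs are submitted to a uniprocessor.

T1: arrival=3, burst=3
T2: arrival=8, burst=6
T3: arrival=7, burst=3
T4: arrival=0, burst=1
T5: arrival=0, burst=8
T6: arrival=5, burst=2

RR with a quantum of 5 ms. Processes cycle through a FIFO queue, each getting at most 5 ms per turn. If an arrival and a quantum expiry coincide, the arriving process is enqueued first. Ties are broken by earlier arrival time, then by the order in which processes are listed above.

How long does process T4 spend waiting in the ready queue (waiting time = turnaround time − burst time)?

0

Gantt: | T4 0-1 | T5 1-6 | T1 6-9 | T6 9-11 | T5 11-14 | T3 14-17 | T2 17-23 |
Completion: T1=9  T2=23  T3=17  T4=1  T5=14  T6=11
Waiting(T4) = turnaround − burst = 1 − 1 = 0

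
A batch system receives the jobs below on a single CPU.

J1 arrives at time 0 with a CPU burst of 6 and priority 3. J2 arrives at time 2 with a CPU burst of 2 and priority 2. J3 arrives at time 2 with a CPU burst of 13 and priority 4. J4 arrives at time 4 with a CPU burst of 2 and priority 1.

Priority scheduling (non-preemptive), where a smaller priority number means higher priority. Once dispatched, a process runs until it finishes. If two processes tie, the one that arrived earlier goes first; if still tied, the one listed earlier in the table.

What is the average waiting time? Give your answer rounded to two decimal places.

4.00

Gantt: | J1 0-6 | J4 6-8 | J2 8-10 | J3 10-23 |
Completion: J1=6  J2=10  J3=23  J4=8
Turnaround (C−A): J1=6  J2=8  J3=21  J4=4
Waiting times: J1=0, J2=6, J3=8, J4=2
Average waiting = (0+6+8+2) / 4 = 16/4 = 4.00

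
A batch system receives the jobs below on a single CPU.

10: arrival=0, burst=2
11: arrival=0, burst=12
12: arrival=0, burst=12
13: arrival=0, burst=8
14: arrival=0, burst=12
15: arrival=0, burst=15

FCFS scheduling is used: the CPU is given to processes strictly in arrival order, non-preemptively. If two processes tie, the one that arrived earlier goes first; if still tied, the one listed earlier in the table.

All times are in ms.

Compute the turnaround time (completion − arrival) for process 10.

2

Timeline: | 10 0-2 | 11 2-14 | 12 14-26 | 13 26-34 | 14 34-46 | 15 46-61 |
Completion: 10=2  11=14  12=26  13=34  14=46  15=61
Turnaround (C−A): 10=2  11=14  12=26  13=34  14=46  15=61
Turnaround(10) = completion − arrival = 2 − 0 = 2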